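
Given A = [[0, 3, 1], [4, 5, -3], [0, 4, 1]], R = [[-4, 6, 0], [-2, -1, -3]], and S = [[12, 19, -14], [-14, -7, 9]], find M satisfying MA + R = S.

M = [[-1, 4, -1], [3, -3, 0]]

MA = S − R = [[16, 13, -14], [-12, -6, 12]].
A is on the right of M, so right-multiply by A⁻¹: M = (S − R)A⁻¹.
det A = 4, so A⁻¹ = [[17/4, 1/4, -7/2], [-1, 0, 1], [4, 0, -3]].
M = (S − R)A⁻¹ = [[-1, 4, -1], [3, -3, 0]].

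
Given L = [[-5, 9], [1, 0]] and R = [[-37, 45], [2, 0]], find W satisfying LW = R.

W = [[2, 0], [-3, 5]]

Since L multiplies W on the left, W = L⁻¹R.
L has determinant -9; L⁻¹ = [[0, 1], [1/9, 5/9]].
W = L⁻¹R = [[0, 1], [1/9, 5/9]] · [[-37, 45], [2, 0]] = [[2, 0], [-3, 5]].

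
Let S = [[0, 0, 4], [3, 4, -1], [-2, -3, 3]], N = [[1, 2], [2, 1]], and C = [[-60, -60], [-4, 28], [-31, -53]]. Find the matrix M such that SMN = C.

Isolating M: multiply by S⁻¹ from the left and N⁻¹ from the right, so M = S⁻¹CN⁻¹.
S has determinant -4; S⁻¹ = [[-9/4, 3, 4], [7/4, -2, -3], [1/4, 0, 0]].
det N = -3; the adjugate gives N⁻¹ = [[-1/3, 2/3], [2/3, -1/3]].
S⁻¹C = [[-1, 7], [-4, -2], [-15, -15]].
M = (S⁻¹C)N⁻¹ = [[5, -3], [0, -2], [-5, -5]].

M = [[5, -3], [0, -2], [-5, -5]]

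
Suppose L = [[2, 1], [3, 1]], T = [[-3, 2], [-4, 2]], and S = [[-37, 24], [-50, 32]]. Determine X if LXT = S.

X = [[3, 1], [5, -1]]

X = L⁻¹ST⁻¹ (apply L⁻¹ on the left and T⁻¹ on the right).
det L = -1, so L⁻¹ = [[-1, 1], [3, -2]].
det T = 2, so T⁻¹ = [[1, -1], [2, -3/2]].
L⁻¹S = [[-13, 8], [-11, 8]].
X = (L⁻¹S)T⁻¹ = [[3, 1], [5, -1]].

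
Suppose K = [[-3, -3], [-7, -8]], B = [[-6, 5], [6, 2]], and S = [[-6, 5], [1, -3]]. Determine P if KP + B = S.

P = [[-5, -5], [5, 5]]

KP = S − B = [[0, 0], [-5, -5]].
Left-multiplying both sides by K⁻¹ gives P = K⁻¹(S − B).
det K = 3, so K⁻¹ = [[-8/3, 1], [7/3, -1]].
P = K⁻¹(S − B) = [[-5, -5], [5, 5]].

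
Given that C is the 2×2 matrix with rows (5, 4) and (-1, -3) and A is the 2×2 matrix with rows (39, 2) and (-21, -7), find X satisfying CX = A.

Since C multiplies X on the left, X = C⁻¹A.
det C = -11, so C⁻¹ = [[3/11, 4/11], [-1/11, -5/11]].
X = C⁻¹A = [[3/11, 4/11], [-1/11, -5/11]] · [[39, 2], [-21, -7]] = [[3, -2], [6, 3]].

X = [[3, -2], [6, 3]]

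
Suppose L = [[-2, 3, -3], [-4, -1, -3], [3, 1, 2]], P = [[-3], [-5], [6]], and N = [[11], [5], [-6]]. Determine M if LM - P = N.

LM = N + P = [[8], [0], [0]].
Since L multiplies M on the left, M = L⁻¹(N + P).
L has determinant -2; L⁻¹ = [[-1/2, 9/2, 6], [1/2, -5/2, -3], [1/2, -11/2, -7]].
M = L⁻¹(N + P) = [[-4], [4], [4]].

M = [[-4], [4], [4]]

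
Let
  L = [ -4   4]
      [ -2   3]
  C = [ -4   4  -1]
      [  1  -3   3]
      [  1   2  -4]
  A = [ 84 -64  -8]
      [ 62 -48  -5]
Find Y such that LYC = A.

Y = [[1, 2, 1], [-3, 4, 4]]

Isolating Y: multiply by L⁻¹ from the left and C⁻¹ from the right, so Y = L⁻¹AC⁻¹.
L has determinant -4; L⁻¹ = [[-3/4, 1], [-1/2, 1]].
det C = -1, so C⁻¹ = [[-6, -14, -9], [-7, -17, -11], [-5, -12, -8]].
L⁻¹A = [[-1, 0, 1], [20, -16, -1]].
Y = (L⁻¹A)C⁻¹ = [[1, 2, 1], [-3, 4, 4]].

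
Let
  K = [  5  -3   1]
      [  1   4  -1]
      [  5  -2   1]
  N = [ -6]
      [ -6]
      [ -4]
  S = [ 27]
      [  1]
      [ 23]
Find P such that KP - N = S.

P = [[3], [-2], [0]]

KP = S + N = [[21], [-5], [19]].
K is on the left of P, so left-multiply by K⁻¹: P = K⁻¹(S + N).
K has determinant 6; K⁻¹ = [[1/3, 1/6, -1/6], [-1, 0, 1], [-11/3, -5/6, 23/6]].
P = K⁻¹(S + N) = [[3], [-2], [0]].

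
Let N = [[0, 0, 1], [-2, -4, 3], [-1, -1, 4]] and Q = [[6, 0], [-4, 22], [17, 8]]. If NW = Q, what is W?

Since N multiplies W on the left, W = N⁻¹Q.
det N = -2, so N⁻¹ = [[13/2, 1/2, -2], [-5/2, -1/2, 1], [1, 0, 0]].
W = N⁻¹Q = [[13/2, 1/2, -2], [-5/2, -1/2, 1], [1, 0, 0]] · [[6, 0], [-4, 22], [17, 8]] = [[3, -5], [4, -3], [6, 0]].

W = [[3, -5], [4, -3], [6, 0]]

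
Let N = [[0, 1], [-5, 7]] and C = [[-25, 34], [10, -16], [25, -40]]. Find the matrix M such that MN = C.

Right-multiplying both sides by N⁻¹ gives M = CN⁻¹.
det N = 5; the adjugate gives N⁻¹ = [[7/5, -1/5], [1, 0]].
M = CN⁻¹ = [[-25, 34], [10, -16], [25, -40]] · [[7/5, -1/5], [1, 0]] = [[-1, 5], [-2, -2], [-5, -5]].

M = [[-1, 5], [-2, -2], [-5, -5]]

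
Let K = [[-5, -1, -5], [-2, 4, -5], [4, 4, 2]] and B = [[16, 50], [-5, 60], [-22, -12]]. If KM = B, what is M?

Since K multiplies M on the left, M = K⁻¹B.
K has determinant -4; K⁻¹ = [[-7, 9/2, -25/4], [4, -5/2, 15/4], [6, -4, 11/2]].
M = K⁻¹B = [[-7, 9/2, -25/4], [4, -5/2, 15/4], [6, -4, 11/2]] · [[16, 50], [-5, 60], [-22, -12]] = [[3, -5], [-6, 5], [-5, -6]].

M = [[3, -5], [-6, 5], [-5, -6]]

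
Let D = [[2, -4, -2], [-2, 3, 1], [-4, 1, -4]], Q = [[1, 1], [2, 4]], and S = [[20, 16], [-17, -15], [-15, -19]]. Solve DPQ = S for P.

P = [[4, 2], [-3, 2], [-2, -1]]

Left-multiply by D⁻¹ and right-multiply by Q⁻¹: P = D⁻¹SQ⁻¹.
D has determinant 2; D⁻¹ = [[-13/2, -9, 1], [-6, -8, 1], [5, 7, -1]].
det Q = 2; the adjugate gives Q⁻¹ = [[2, -1/2], [-1, 1/2]].
D⁻¹S = [[8, 12], [1, 5], [-4, -6]].
P = (D⁻¹S)Q⁻¹ = [[4, 2], [-3, 2], [-2, -1]].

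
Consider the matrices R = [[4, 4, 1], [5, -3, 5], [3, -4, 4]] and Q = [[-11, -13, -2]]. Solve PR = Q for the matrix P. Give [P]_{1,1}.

R is on the right of P, so right-multiply by R⁻¹: P = QR⁻¹.
det R = 1; the adjugate gives R⁻¹ = [[8, -20, 23], [-5, 13, -15], [-11, 28, -32]].
P = QR⁻¹ = [[-11, -13, -2]] · [[8, -20, 23], [-5, 13, -15], [-11, 28, -32]] = [[-1, -5, 6]].

-1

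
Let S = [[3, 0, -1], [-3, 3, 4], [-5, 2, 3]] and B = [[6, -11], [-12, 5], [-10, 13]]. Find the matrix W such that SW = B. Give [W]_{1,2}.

Left-multiplying both sides by S⁻¹ gives W = S⁻¹B.
det S = -6, so S⁻¹ = [[-1/6, 1/3, -1/2], [11/6, -2/3, 3/2], [-3/2, 1, -3/2]].
W = S⁻¹B = [[-1/6, 1/3, -1/2], [11/6, -2/3, 3/2], [-3/2, 1, -3/2]] · [[6, -11], [-12, 5], [-10, 13]] = [[0, -3], [4, -4], [-6, 2]].

-3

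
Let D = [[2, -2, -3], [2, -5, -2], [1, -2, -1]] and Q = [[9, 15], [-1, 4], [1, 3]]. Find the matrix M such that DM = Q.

Since D multiplies M on the left, M = D⁻¹Q.
det D = -1; the adjugate gives D⁻¹ = [[-1, -4, 11], [0, -1, 2], [-1, -2, 6]].
M = D⁻¹Q = [[-1, -4, 11], [0, -1, 2], [-1, -2, 6]] · [[9, 15], [-1, 4], [1, 3]] = [[6, 2], [3, 2], [-1, -5]].

M = [[6, 2], [3, 2], [-1, -5]]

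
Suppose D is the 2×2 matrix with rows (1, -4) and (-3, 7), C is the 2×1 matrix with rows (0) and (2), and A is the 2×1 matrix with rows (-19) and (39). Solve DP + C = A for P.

DP = A − C = [[-19], [37]].
D is on the left of P, so left-multiply by D⁻¹: P = D⁻¹(A − C).
det D = -5; the adjugate gives D⁻¹ = [[-7/5, -4/5], [-3/5, -1/5]].
P = D⁻¹(A − C) = [[-3], [4]].

P = [[-3], [4]]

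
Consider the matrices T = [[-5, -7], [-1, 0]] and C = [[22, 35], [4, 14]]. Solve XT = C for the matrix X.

Right-multiplying both sides by T⁻¹ gives X = CT⁻¹.
det T = -7; the adjugate gives T⁻¹ = [[0, -1], [-1/7, 5/7]].
X = CT⁻¹ = [[22, 35], [4, 14]] · [[0, -1], [-1/7, 5/7]] = [[-5, 3], [-2, 6]].

X = [[-5, 3], [-2, 6]]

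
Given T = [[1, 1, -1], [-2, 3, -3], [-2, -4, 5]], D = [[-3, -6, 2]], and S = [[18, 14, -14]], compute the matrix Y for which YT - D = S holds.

YT = S + D = [[15, 8, -12]].
T is on the right of Y, so right-multiply by T⁻¹: Y = (S + D)T⁻¹.
T has determinant 5; T⁻¹ = [[3/5, -1/5, 0], [16/5, 3/5, 1], [14/5, 2/5, 1]].
Y = (S + D)T⁻¹ = [[1, -3, -4]].

Y = [[1, -3, -4]]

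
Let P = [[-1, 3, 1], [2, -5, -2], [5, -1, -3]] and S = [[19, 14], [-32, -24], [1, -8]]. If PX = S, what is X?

X = [[5, 1], [6, 4], [6, 3]]

P is on the left of X, so left-multiply by P⁻¹: X = P⁻¹S.
P has determinant -2; P⁻¹ = [[-13/2, -4, 1/2], [2, 1, 0], [-23/2, -7, 1/2]].
X = P⁻¹S = [[-13/2, -4, 1/2], [2, 1, 0], [-23/2, -7, 1/2]] · [[19, 14], [-32, -24], [1, -8]] = [[5, 1], [6, 4], [6, 3]].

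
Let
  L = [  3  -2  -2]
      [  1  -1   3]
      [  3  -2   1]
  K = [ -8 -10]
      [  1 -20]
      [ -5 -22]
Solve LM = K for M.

M = [[-2, -2], [0, 6], [1, -4]]

Left-multiplying both sides by L⁻¹ gives M = L⁻¹K.
det L = -3; the adjugate gives L⁻¹ = [[-5/3, -2, 8/3], [-8/3, -3, 11/3], [-1/3, 0, 1/3]].
M = L⁻¹K = [[-5/3, -2, 8/3], [-8/3, -3, 11/3], [-1/3, 0, 1/3]] · [[-8, -10], [1, -20], [-5, -22]] = [[-2, -2], [0, 6], [1, -4]].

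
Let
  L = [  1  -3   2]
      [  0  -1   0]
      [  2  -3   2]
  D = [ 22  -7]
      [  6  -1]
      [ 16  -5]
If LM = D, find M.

M = [[-6, 2], [-6, 1], [5, -3]]

L is on the left of M, so left-multiply by L⁻¹: M = L⁻¹D.
L has determinant 2; L⁻¹ = [[-1, 0, 1], [0, -1, 0], [1, -3/2, -1/2]].
M = L⁻¹D = [[-1, 0, 1], [0, -1, 0], [1, -3/2, -1/2]] · [[22, -7], [6, -1], [16, -5]] = [[-6, 2], [-6, 1], [5, -3]].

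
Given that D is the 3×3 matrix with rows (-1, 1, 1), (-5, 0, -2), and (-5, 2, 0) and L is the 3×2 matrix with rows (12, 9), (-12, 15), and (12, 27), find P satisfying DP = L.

Since D multiplies P on the left, P = D⁻¹L.
det D = -4, so D⁻¹ = [[-1, -1/2, 1/2], [-5/2, -5/4, 7/4], [5/2, 3/4, -5/4]].
P = D⁻¹L = [[-1, -1/2, 1/2], [-5/2, -5/4, 7/4], [5/2, 3/4, -5/4]] · [[12, 9], [-12, 15], [12, 27]] = [[0, -3], [6, 6], [6, 0]].

P = [[0, -3], [6, 6], [6, 0]]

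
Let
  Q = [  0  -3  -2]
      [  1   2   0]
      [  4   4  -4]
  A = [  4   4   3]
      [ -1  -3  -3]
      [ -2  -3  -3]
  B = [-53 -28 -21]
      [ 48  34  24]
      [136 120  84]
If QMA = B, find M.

M = [[0, 2, 0], [5, 5, -5], [-4, 5, -5]]

Isolating M: multiply by Q⁻¹ from the left and A⁻¹ from the right, so M = Q⁻¹BA⁻¹.
det Q = -4, so Q⁻¹ = [[2, 5, -1], [-1, -2, 1/2], [1, 3, -3/4]].
det A = 3, so A⁻¹ = [[0, 1, -1], [1, -2, 3], [-1, 4/3, -8/3]].
Q⁻¹B = [[-2, -6, -6], [25, 20, 15], [-11, -16, -12]].
M = (Q⁻¹B)A⁻¹ = [[0, 2, 0], [5, 5, -5], [-4, 5, -5]].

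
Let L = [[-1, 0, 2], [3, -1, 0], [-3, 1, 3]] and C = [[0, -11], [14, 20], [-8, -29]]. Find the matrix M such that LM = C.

Since L multiplies M on the left, M = L⁻¹C.
det L = 3; the adjugate gives L⁻¹ = [[-1, 2/3, 2/3], [-3, 1, 2], [0, 1/3, 1/3]].
M = L⁻¹C = [[-1, 2/3, 2/3], [-3, 1, 2], [0, 1/3, 1/3]] · [[0, -11], [14, 20], [-8, -29]] = [[4, 5], [-2, -5], [2, -3]].

M = [[4, 5], [-2, -5], [2, -3]]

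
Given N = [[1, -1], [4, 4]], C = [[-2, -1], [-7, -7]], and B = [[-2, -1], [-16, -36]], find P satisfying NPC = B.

P = [[-2, 1], [-3, 1]]

P = N⁻¹BC⁻¹ (apply N⁻¹ on the left and C⁻¹ on the right).
det N = 8, so N⁻¹ = [[1/2, 1/8], [-1/2, 1/8]].
C has determinant 7; C⁻¹ = [[-1, 1/7], [1, -2/7]].
N⁻¹B = [[-3, -5], [-1, -4]].
P = (N⁻¹B)C⁻¹ = [[-2, 1], [-3, 1]].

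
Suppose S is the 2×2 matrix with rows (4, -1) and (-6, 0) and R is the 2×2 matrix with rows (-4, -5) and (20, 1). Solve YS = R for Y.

S is on the right of Y, so right-multiply by S⁻¹: Y = RS⁻¹.
S has determinant -6; S⁻¹ = [[0, -1/6], [-1, -2/3]].
Y = RS⁻¹ = [[-4, -5], [20, 1]] · [[0, -1/6], [-1, -2/3]] = [[5, 4], [-1, -4]].

Y = [[5, 4], [-1, -4]]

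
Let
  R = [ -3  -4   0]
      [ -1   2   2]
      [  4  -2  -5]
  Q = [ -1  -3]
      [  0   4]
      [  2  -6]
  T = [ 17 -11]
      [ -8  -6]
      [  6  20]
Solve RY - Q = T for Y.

Y = [[0, 2], [-4, 2], [0, -2]]

RY = T + Q = [[16, -14], [-8, -2], [8, 14]].
Since R multiplies Y on the left, Y = R⁻¹(T + Q).
det R = 6; the adjugate gives R⁻¹ = [[-1, -10/3, -4/3], [1/2, 5/2, 1], [-1, -11/3, -5/3]].
Y = R⁻¹(T + Q) = [[0, 2], [-4, 2], [0, -2]].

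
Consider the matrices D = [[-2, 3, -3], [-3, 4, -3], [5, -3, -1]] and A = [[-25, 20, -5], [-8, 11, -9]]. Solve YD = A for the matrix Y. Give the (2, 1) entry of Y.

1

Right-multiplying both sides by D⁻¹ gives Y = AD⁻¹.
det D = 5, so D⁻¹ = [[-13/5, 12/5, 3/5], [-18/5, 17/5, 3/5], [-11/5, 9/5, 1/5]].
Y = AD⁻¹ = [[-25, 20, -5], [-8, 11, -9]] · [[-13/5, 12/5, 3/5], [-18/5, 17/5, 3/5], [-11/5, 9/5, 1/5]] = [[4, -1, -4], [1, 2, 0]].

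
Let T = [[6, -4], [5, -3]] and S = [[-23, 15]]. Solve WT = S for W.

W = [[-3, -1]]

T is on the right of W, so right-multiply by T⁻¹: W = ST⁻¹.
det T = 2, so T⁻¹ = [[-3/2, 2], [-5/2, 3]].
W = ST⁻¹ = [[-23, 15]] · [[-3/2, 2], [-5/2, 3]] = [[-3, -1]].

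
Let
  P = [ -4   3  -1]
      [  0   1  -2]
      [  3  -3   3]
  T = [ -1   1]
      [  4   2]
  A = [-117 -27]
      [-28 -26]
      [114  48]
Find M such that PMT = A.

M = P⁻¹AT⁻¹ (apply P⁻¹ on the left and T⁻¹ on the right).
det P = -3; the adjugate gives P⁻¹ = [[1, 2, 5/3], [2, 3, 8/3], [1, 1, 4/3]].
det T = -6; the adjugate gives T⁻¹ = [[-1/3, 1/6], [2/3, 1/6]].
P⁻¹A = [[17, 1], [-14, -4], [7, 11]].
M = (P⁻¹A)T⁻¹ = [[-5, 3], [2, -3], [5, 3]].

M = [[-5, 3], [2, -3], [5, 3]]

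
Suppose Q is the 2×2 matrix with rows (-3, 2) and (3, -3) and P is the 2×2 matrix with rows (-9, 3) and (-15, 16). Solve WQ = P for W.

Right-multiplying both sides by Q⁻¹ gives W = PQ⁻¹.
Q has determinant 3; Q⁻¹ = [[-1, -2/3], [-1, -1]].
W = PQ⁻¹ = [[-9, 3], [-15, 16]] · [[-1, -2/3], [-1, -1]] = [[6, 3], [-1, -6]].

W = [[6, 3], [-1, -6]]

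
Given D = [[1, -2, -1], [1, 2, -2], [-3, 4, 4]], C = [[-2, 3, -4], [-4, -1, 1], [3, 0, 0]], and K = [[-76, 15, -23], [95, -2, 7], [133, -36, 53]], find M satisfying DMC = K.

M = [[3, 1, -3], [-3, -5, 4], [1, 2, -3]]

Left-multiply by D⁻¹ and right-multiply by C⁻¹: M = D⁻¹KC⁻¹.
det D = 2, so D⁻¹ = [[8, 2, 3], [1, 1/2, 1/2], [5, 1, 2]].
det C = -3; the adjugate gives C⁻¹ = [[0, 0, 1/3], [-1, -4, -6], [-1, -3, -14/3]].
D⁻¹K = [[-19, 8, -11], [38, -4, 7], [-19, 1, -2]].
M = (D⁻¹K)C⁻¹ = [[3, 1, -3], [-3, -5, 4], [1, 2, -3]].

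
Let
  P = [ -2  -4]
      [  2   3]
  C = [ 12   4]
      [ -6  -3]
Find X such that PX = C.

X = [[6, 0], [-6, -1]]

Since P multiplies X on the left, X = P⁻¹C.
det P = 2; the adjugate gives P⁻¹ = [[3/2, 2], [-1, -1]].
X = P⁻¹C = [[3/2, 2], [-1, -1]] · [[12, 4], [-6, -3]] = [[6, 0], [-6, -1]].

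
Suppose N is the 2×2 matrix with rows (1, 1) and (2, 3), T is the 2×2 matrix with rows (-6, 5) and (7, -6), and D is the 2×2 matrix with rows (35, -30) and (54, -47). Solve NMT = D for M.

M = [[-5, 3], [5, 2]]

Left-multiply by N⁻¹ and right-multiply by T⁻¹: M = N⁻¹DT⁻¹.
N has determinant 1; N⁻¹ = [[3, -1], [-2, 1]].
T has determinant 1; T⁻¹ = [[-6, -5], [-7, -6]].
N⁻¹D = [[51, -43], [-16, 13]].
M = (N⁻¹D)T⁻¹ = [[-5, 3], [5, 2]].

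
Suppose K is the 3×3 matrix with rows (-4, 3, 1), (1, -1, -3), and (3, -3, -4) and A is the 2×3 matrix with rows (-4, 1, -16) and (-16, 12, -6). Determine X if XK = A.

X = [[3, 5, 1], [4, 6, -2]]

Since K sits to the right of X, X = AK⁻¹.
K has determinant 5; K⁻¹ = [[-1, 9/5, -8/5], [-1, 13/5, -11/5], [0, -3/5, 1/5]].
X = AK⁻¹ = [[-4, 1, -16], [-16, 12, -6]] · [[-1, 9/5, -8/5], [-1, 13/5, -11/5], [0, -3/5, 1/5]] = [[3, 5, 1], [4, 6, -2]].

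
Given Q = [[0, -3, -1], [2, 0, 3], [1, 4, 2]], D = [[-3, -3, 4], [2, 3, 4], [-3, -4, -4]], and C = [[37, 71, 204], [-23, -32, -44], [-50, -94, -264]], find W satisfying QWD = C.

Left-multiply by Q⁻¹ and right-multiply by D⁻¹: W = Q⁻¹CD⁻¹.
det Q = -5, so Q⁻¹ = [[12/5, -2/5, 9/5], [1/5, -1/5, 2/5], [-8/5, 3/5, -6/5]].
D has determinant 4; D⁻¹ = [[1, -7, -6], [-1, 6, 5], [1/4, -3/4, -3/4]].
Q⁻¹C = [[8, 14, 32], [-8, -17, -56], [-13, -20, -36]].
W = (Q⁻¹C)D⁻¹ = [[2, 4, -2], [-5, -4, 5], [-2, -2, 5]].

W = [[2, 4, -2], [-5, -4, 5], [-2, -2, 5]]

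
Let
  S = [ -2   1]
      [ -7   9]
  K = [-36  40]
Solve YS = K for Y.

Y = [[4, 4]]

Right-multiplying both sides by S⁻¹ gives Y = KS⁻¹.
S has determinant -11; S⁻¹ = [[-9/11, 1/11], [-7/11, 2/11]].
Y = KS⁻¹ = [[-36, 40]] · [[-9/11, 1/11], [-7/11, 2/11]] = [[4, 4]].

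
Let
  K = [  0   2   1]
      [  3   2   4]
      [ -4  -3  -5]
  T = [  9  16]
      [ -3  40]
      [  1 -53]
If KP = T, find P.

P = [[-1, 2], [6, 5], [-3, 6]]

Left-multiplying both sides by K⁻¹ gives P = K⁻¹T.
det K = -3, so K⁻¹ = [[-2/3, -7/3, -2], [1/3, -4/3, -1], [1/3, 8/3, 2]].
P = K⁻¹T = [[-2/3, -7/3, -2], [1/3, -4/3, -1], [1/3, 8/3, 2]] · [[9, 16], [-3, 40], [1, -53]] = [[-1, 2], [6, 5], [-3, 6]].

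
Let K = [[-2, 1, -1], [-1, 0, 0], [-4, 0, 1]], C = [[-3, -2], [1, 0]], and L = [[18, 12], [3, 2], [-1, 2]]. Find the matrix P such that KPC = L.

P = [[1, 0], [-1, -4], [3, -4]]

Isolating P: multiply by K⁻¹ from the left and C⁻¹ from the right, so P = K⁻¹LC⁻¹.
det K = 1, so K⁻¹ = [[0, -1, 0], [1, -6, 1], [0, -4, 1]].
det C = 2, so C⁻¹ = [[0, 1], [-1/2, -3/2]].
K⁻¹L = [[-3, -2], [-1, 2], [-13, -6]].
P = (K⁻¹L)C⁻¹ = [[1, 0], [-1, -4], [3, -4]].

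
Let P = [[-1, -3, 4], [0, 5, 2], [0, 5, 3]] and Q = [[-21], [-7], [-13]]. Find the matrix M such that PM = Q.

M = [[-6], [1], [-6]]

Left-multiplying both sides by P⁻¹ gives M = P⁻¹Q.
det P = -5, so P⁻¹ = [[-1, -29/5, 26/5], [0, 3/5, -2/5], [0, -1, 1]].
M = P⁻¹Q = [[-1, -29/5, 26/5], [0, 3/5, -2/5], [0, -1, 1]] · [[-21], [-7], [-13]] = [[-6], [1], [-6]].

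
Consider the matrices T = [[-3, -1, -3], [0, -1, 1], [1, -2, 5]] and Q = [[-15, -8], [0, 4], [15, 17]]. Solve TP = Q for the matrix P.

Since T multiplies P on the left, P = T⁻¹Q.
T has determinant 5; T⁻¹ = [[-3/5, 11/5, -4/5], [1/5, -12/5, 3/5], [1/5, -7/5, 3/5]].
P = T⁻¹Q = [[-3/5, 11/5, -4/5], [1/5, -12/5, 3/5], [1/5, -7/5, 3/5]] · [[-15, -8], [0, 4], [15, 17]] = [[-3, 0], [6, -1], [6, 3]].

P = [[-3, 0], [6, -1], [6, 3]]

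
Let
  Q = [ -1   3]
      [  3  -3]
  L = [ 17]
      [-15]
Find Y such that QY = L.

Since Q multiplies Y on the left, Y = Q⁻¹L.
Q has determinant -6; Q⁻¹ = [[1/2, 1/2], [1/2, 1/6]].
Y = Q⁻¹L = [[1/2, 1/2], [1/2, 1/6]] · [[17], [-15]] = [[1], [6]].

Y = [[1], [6]]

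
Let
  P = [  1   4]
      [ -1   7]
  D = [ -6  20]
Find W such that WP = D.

Since P sits to the right of W, W = DP⁻¹.
det P = 11; the adjugate gives P⁻¹ = [[7/11, -4/11], [1/11, 1/11]].
W = DP⁻¹ = [[-6, 20]] · [[7/11, -4/11], [1/11, 1/11]] = [[-2, 4]].

W = [[-2, 4]]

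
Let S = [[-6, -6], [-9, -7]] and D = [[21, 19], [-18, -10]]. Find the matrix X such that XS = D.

Right-multiplying both sides by S⁻¹ gives X = DS⁻¹.
det S = -12; the adjugate gives S⁻¹ = [[7/12, -1/2], [-3/4, 1/2]].
X = DS⁻¹ = [[21, 19], [-18, -10]] · [[7/12, -1/2], [-3/4, 1/2]] = [[-2, -1], [-3, 4]].

X = [[-2, -1], [-3, 4]]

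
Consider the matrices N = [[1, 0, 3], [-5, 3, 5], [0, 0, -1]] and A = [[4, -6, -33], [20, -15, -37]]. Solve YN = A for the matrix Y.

Y = [[-6, -2, 5], [-5, -5, -3]]

Since N sits to the right of Y, Y = AN⁻¹.
N has determinant -3; N⁻¹ = [[1, 0, 3], [5/3, 1/3, 20/3], [0, 0, -1]].
Y = AN⁻¹ = [[4, -6, -33], [20, -15, -37]] · [[1, 0, 3], [5/3, 1/3, 20/3], [0, 0, -1]] = [[-6, -2, 5], [-5, -5, -3]].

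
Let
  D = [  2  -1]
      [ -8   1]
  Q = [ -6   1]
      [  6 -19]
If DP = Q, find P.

P = [[0, 3], [6, 5]]

D is on the left of P, so left-multiply by D⁻¹: P = D⁻¹Q.
det D = -6, so D⁻¹ = [[-1/6, -1/6], [-4/3, -1/3]].
P = D⁻¹Q = [[-1/6, -1/6], [-4/3, -1/3]] · [[-6, 1], [6, -19]] = [[0, 3], [6, 5]].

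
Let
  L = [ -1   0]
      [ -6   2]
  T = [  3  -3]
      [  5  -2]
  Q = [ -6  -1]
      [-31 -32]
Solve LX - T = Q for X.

LX = Q + T = [[-3, -4], [-26, -34]].
Since L multiplies X on the left, X = L⁻¹(Q + T).
L has determinant -2; L⁻¹ = [[-1, 0], [-3, 1/2]].
X = L⁻¹(Q + T) = [[3, 4], [-4, -5]].

X = [[3, 4], [-4, -5]]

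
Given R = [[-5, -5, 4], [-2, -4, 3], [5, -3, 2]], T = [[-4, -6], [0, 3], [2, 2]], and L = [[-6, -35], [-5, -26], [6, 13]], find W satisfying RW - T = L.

RW = L + T = [[-10, -41], [-5, -23], [8, 15]].
Left-multiplying both sides by R⁻¹ gives W = R⁻¹(L + T).
det R = 4, so R⁻¹ = [[1/4, -1/2, 1/4], [19/4, -15/2, 7/4], [13/2, -10, 5/2]].
W = R⁻¹(L + T) = [[2, 5], [4, 4], [5, 1]].

W = [[2, 5], [4, 4], [5, 1]]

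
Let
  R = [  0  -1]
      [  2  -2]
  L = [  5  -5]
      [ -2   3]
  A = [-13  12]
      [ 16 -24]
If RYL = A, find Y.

Y = [[3, -3], [3, 1]]

Y = R⁻¹AL⁻¹ (apply R⁻¹ on the left and L⁻¹ on the right).
det R = 2, so R⁻¹ = [[-1, 1/2], [-1, 0]].
det L = 5; the adjugate gives L⁻¹ = [[3/5, 1], [2/5, 1]].
R⁻¹A = [[21, -24], [13, -12]].
Y = (R⁻¹A)L⁻¹ = [[3, -3], [3, 1]].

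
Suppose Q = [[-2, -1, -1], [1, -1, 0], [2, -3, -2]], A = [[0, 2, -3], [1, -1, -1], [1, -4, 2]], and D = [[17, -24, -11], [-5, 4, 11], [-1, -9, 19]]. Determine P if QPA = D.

P = [[-1, -5, -1], [4, -3, 2], [-3, -1, -3]]

Isolating P: multiply by Q⁻¹ from the left and A⁻¹ from the right, so P = Q⁻¹DA⁻¹.
Q has determinant -5; Q⁻¹ = [[-2/5, -1/5, 1/5], [-2/5, -6/5, 1/5], [1/5, 8/5, -3/5]].
A has determinant 3; A⁻¹ = [[-2, 8/3, -5/3], [-1, 1, -1], [-1, 2/3, -2/3]].
Q⁻¹D = [[-6, 7, 6], [-1, 3, -5], [-4, 7, 4]].
P = (Q⁻¹D)A⁻¹ = [[-1, -5, -1], [4, -3, 2], [-3, -1, -3]].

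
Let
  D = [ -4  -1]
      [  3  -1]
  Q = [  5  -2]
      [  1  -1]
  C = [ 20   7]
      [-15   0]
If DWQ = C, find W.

W = [[-2, 5], [-1, 5]]

W = D⁻¹CQ⁻¹ (apply D⁻¹ on the left and Q⁻¹ on the right).
det D = 7; the adjugate gives D⁻¹ = [[-1/7, 1/7], [-3/7, -4/7]].
det Q = -3, so Q⁻¹ = [[1/3, -2/3], [1/3, -5/3]].
D⁻¹C = [[-5, -1], [0, -3]].
W = (D⁻¹C)Q⁻¹ = [[-2, 5], [-1, 5]].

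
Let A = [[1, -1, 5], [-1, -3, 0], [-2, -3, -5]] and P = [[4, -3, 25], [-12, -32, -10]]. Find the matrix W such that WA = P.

W = [[0, 6, -5], [2, 6, 4]]

A is on the right of W, so right-multiply by A⁻¹: W = PA⁻¹.
A has determinant 5; A⁻¹ = [[3, -4, 3], [-1, 1, -1], [-3/5, 1, -4/5]].
W = PA⁻¹ = [[4, -3, 25], [-12, -32, -10]] · [[3, -4, 3], [-1, 1, -1], [-3/5, 1, -4/5]] = [[0, 6, -5], [2, 6, 4]].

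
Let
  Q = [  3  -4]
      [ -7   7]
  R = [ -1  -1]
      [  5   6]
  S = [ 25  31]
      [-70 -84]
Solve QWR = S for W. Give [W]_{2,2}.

0

Isolating W: multiply by Q⁻¹ from the left and R⁻¹ from the right, so W = Q⁻¹SR⁻¹.
det Q = -7, so Q⁻¹ = [[-1, -4/7], [-1, -3/7]].
det R = -1; the adjugate gives R⁻¹ = [[-6, -1], [5, 1]].
Q⁻¹S = [[15, 17], [5, 5]].
W = (Q⁻¹S)R⁻¹ = [[-5, 2], [-5, 0]].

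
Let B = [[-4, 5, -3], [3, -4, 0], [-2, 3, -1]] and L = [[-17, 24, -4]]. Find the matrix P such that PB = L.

Right-multiplying both sides by B⁻¹ gives P = LB⁻¹.
B has determinant -4; B⁻¹ = [[-1, 1, 3], [-3/4, 1/2, 9/4], [-1/4, -1/2, -1/4]].
P = LB⁻¹ = [[-17, 24, -4]] · [[-1, 1, 3], [-3/4, 1/2, 9/4], [-1/4, -1/2, -1/4]] = [[0, -3, 4]].

P = [[0, -3, 4]]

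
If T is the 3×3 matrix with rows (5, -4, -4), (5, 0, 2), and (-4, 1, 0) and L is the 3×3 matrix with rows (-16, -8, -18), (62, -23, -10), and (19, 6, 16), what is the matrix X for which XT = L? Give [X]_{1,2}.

-3

Right-multiplying both sides by T⁻¹ gives X = LT⁻¹.
det T = 2; the adjugate gives T⁻¹ = [[-1, -2, -4], [-4, -8, -15], [5/2, 11/2, 10]].
X = LT⁻¹ = [[-16, -8, -18], [62, -23, -10], [19, 6, 16]] · [[-1, -2, -4], [-4, -8, -15], [5/2, 11/2, 10]] = [[3, -3, 4], [5, 5, -3], [-3, 2, -6]].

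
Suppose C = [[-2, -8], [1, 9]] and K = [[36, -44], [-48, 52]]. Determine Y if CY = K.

Y = [[6, -2], [-6, 6]]

Since C multiplies Y on the left, Y = C⁻¹K.
det C = -10, so C⁻¹ = [[-9/10, -4/5], [1/10, 1/5]].
Y = C⁻¹K = [[-9/10, -4/5], [1/10, 1/5]] · [[36, -44], [-48, 52]] = [[6, -2], [-6, 6]].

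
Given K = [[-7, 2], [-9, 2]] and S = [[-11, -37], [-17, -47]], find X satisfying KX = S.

X = [[3, 5], [5, -1]]

Since K multiplies X on the left, X = K⁻¹S.
det K = 4, so K⁻¹ = [[1/2, -1/2], [9/4, -7/4]].
X = K⁻¹S = [[1/2, -1/2], [9/4, -7/4]] · [[-11, -37], [-17, -47]] = [[3, 5], [5, -1]].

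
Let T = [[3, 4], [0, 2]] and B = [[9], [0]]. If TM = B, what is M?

Left-multiplying both sides by T⁻¹ gives M = T⁻¹B.
T has determinant 6; T⁻¹ = [[1/3, -2/3], [0, 1/2]].
M = T⁻¹B = [[1/3, -2/3], [0, 1/2]] · [[9], [0]] = [[3], [0]].

M = [[3], [0]]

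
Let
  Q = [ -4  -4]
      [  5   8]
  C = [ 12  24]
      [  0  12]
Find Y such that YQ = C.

Y = [[2, 4], [5, 4]]

Since Q sits to the right of Y, Y = CQ⁻¹.
Q has determinant -12; Q⁻¹ = [[-2/3, -1/3], [5/12, 1/3]].
Y = CQ⁻¹ = [[12, 24], [0, 12]] · [[-2/3, -1/3], [5/12, 1/3]] = [[2, 4], [5, 4]].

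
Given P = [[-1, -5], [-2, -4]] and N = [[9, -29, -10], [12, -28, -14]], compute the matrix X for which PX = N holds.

X = [[-4, 4, 5], [-1, 5, 1]]

Left-multiplying both sides by P⁻¹ gives X = P⁻¹N.
P has determinant -6; P⁻¹ = [[2/3, -5/6], [-1/3, 1/6]].
X = P⁻¹N = [[2/3, -5/6], [-1/3, 1/6]] · [[9, -29, -10], [12, -28, -14]] = [[-4, 4, 5], [-1, 5, 1]].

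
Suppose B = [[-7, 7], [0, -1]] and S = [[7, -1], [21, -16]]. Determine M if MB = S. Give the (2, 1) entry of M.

-3

B is on the right of M, so right-multiply by B⁻¹: M = SB⁻¹.
det B = 7, so B⁻¹ = [[-1/7, -1], [0, -1]].
M = SB⁻¹ = [[7, -1], [21, -16]] · [[-1/7, -1], [0, -1]] = [[-1, -6], [-3, -5]].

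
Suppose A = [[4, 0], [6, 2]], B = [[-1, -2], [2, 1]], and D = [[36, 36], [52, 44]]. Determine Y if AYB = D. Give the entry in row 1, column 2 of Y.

Y = A⁻¹DB⁻¹ (apply A⁻¹ on the left and B⁻¹ on the right).
det A = 8, so A⁻¹ = [[1/4, 0], [-3/4, 1/2]].
det B = 3; the adjugate gives B⁻¹ = [[1/3, 2/3], [-2/3, -1/3]].
A⁻¹D = [[9, 9], [-1, -5]].
Y = (A⁻¹D)B⁻¹ = [[-3, 3], [3, 1]].

3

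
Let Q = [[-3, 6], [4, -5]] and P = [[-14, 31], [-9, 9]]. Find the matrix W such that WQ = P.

Right-multiplying both sides by Q⁻¹ gives W = PQ⁻¹.
det Q = -9, so Q⁻¹ = [[5/9, 2/3], [4/9, 1/3]].
W = PQ⁻¹ = [[-14, 31], [-9, 9]] · [[5/9, 2/3], [4/9, 1/3]] = [[6, 1], [-1, -3]].

W = [[6, 1], [-1, -3]]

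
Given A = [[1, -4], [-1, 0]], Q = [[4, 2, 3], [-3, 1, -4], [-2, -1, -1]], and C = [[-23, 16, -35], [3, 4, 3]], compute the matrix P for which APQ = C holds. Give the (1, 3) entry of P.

P = A⁻¹CQ⁻¹ (apply A⁻¹ on the left and Q⁻¹ on the right).
A has determinant -4; A⁻¹ = [[0, -1], [-1/4, -1/4]].
det Q = 5, so Q⁻¹ = [[-1, -1/5, -11/5], [1, 2/5, 7/5], [1, 0, 2]].
A⁻¹C = [[-3, -4, -3], [5, -5, 8]].
P = (A⁻¹C)Q⁻¹ = [[-4, -1, -5], [-2, -3, -2]].

-5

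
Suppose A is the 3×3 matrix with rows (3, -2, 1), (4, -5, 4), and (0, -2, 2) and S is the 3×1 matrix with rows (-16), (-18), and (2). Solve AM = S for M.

Since A multiplies M on the left, M = A⁻¹S.
det A = 2; the adjugate gives A⁻¹ = [[-1, 1, -3/2], [-4, 3, -4], [-4, 3, -7/2]].
M = A⁻¹S = [[-1, 1, -3/2], [-4, 3, -4], [-4, 3, -7/2]] · [[-16], [-18], [2]] = [[-5], [2], [3]].

M = [[-5], [2], [3]]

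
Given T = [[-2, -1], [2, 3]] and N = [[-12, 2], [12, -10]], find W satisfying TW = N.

Since T multiplies W on the left, W = T⁻¹N.
T has determinant -4; T⁻¹ = [[-3/4, -1/4], [1/2, 1/2]].
W = T⁻¹N = [[-3/4, -1/4], [1/2, 1/2]] · [[-12, 2], [12, -10]] = [[6, 1], [0, -4]].

W = [[6, 1], [0, -4]]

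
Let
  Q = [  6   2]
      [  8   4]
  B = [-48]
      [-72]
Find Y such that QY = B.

Y = [[-6], [-6]]

Q is on the left of Y, so left-multiply by Q⁻¹: Y = Q⁻¹B.
det Q = 8, so Q⁻¹ = [[1/2, -1/4], [-1, 3/4]].
Y = Q⁻¹B = [[1/2, -1/4], [-1, 3/4]] · [[-48], [-72]] = [[-6], [-6]].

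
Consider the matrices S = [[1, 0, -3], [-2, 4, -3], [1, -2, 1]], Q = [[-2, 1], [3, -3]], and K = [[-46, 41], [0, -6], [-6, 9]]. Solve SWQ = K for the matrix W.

W = [[5, 0], [4, 4], [0, 4]]

W = S⁻¹KQ⁻¹ (apply S⁻¹ on the left and Q⁻¹ on the right).
det S = -2, so S⁻¹ = [[1, -3, -6], [1/2, -2, -9/2], [0, -1, -2]].
det Q = 3; the adjugate gives Q⁻¹ = [[-1, -1/3], [-1, -2/3]].
S⁻¹K = [[-10, 5], [4, -8], [12, -12]].
W = (S⁻¹K)Q⁻¹ = [[5, 0], [4, 4], [0, 4]].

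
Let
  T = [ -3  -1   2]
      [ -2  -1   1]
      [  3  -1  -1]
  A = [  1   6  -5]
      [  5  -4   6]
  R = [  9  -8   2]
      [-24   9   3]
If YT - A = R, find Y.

Y = [[1, -2, 3], [4, -4, -5]]

YT = R + A = [[10, -2, -3], [-19, 5, 9]].
Since T sits to the right of Y, Y = (R + A)T⁻¹.
det T = 3; the adjugate gives T⁻¹ = [[2/3, -1, 1/3], [1/3, -1, -1/3], [5/3, -2, 1/3]].
Y = (R + A)T⁻¹ = [[1, -2, 3], [4, -4, -5]].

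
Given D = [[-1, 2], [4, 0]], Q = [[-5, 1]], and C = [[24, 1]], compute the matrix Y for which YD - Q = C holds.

YD = C + Q = [[19, 2]].
Since D sits to the right of Y, Y = (C + Q)D⁻¹.
det D = -8; the adjugate gives D⁻¹ = [[0, 1/4], [1/2, 1/8]].
Y = (C + Q)D⁻¹ = [[1, 5]].

Y = [[1, 5]]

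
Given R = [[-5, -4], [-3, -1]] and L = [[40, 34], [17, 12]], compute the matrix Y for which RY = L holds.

Left-multiplying both sides by R⁻¹ gives Y = R⁻¹L.
det R = -7; the adjugate gives R⁻¹ = [[1/7, -4/7], [-3/7, 5/7]].
Y = R⁻¹L = [[1/7, -4/7], [-3/7, 5/7]] · [[40, 34], [17, 12]] = [[-4, -2], [-5, -6]].

Y = [[-4, -2], [-5, -6]]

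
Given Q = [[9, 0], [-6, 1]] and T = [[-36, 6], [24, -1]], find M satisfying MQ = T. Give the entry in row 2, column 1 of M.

Right-multiplying both sides by Q⁻¹ gives M = TQ⁻¹.
det Q = 9, so Q⁻¹ = [[1/9, 0], [2/3, 1]].
M = TQ⁻¹ = [[-36, 6], [24, -1]] · [[1/9, 0], [2/3, 1]] = [[0, 6], [2, -1]].

2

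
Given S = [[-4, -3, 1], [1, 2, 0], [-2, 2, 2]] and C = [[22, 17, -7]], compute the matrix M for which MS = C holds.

M = [[-3, 6, -2]]

Right-multiplying both sides by S⁻¹ gives M = CS⁻¹.
det S = -4; the adjugate gives S⁻¹ = [[-1, -2, 1/2], [1/2, 3/2, -1/4], [-3/2, -7/2, 5/4]].
M = CS⁻¹ = [[22, 17, -7]] · [[-1, -2, 1/2], [1/2, 3/2, -1/4], [-3/2, -7/2, 5/4]] = [[-3, 6, -2]].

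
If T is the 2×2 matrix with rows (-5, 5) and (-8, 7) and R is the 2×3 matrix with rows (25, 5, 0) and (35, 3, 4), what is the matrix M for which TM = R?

M = [[0, 4, -4], [5, 5, -4]]

T is on the left of M, so left-multiply by T⁻¹: M = T⁻¹R.
T has determinant 5; T⁻¹ = [[7/5, -1], [8/5, -1]].
M = T⁻¹R = [[7/5, -1], [8/5, -1]] · [[25, 5, 0], [35, 3, 4]] = [[0, 4, -4], [5, 5, -4]].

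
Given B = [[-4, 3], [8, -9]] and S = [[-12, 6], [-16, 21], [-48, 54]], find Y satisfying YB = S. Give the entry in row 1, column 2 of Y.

Since B sits to the right of Y, Y = SB⁻¹.
det B = 12; the adjugate gives B⁻¹ = [[-3/4, -1/4], [-2/3, -1/3]].
Y = SB⁻¹ = [[-12, 6], [-16, 21], [-48, 54]] · [[-3/4, -1/4], [-2/3, -1/3]] = [[5, 1], [-2, -3], [0, -6]].

1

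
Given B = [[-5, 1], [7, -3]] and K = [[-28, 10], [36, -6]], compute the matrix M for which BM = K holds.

M = [[6, -3], [2, -5]]

Left-multiplying both sides by B⁻¹ gives M = B⁻¹K.
det B = 8; the adjugate gives B⁻¹ = [[-3/8, -1/8], [-7/8, -5/8]].
M = B⁻¹K = [[-3/8, -1/8], [-7/8, -5/8]] · [[-28, 10], [36, -6]] = [[6, -3], [2, -5]].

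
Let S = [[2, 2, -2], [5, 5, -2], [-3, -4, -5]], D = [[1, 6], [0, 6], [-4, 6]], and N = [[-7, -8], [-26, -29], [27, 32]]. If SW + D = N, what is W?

W = [[-3, -2], [-3, -5], [-2, 0]]

SW = N − D = [[-8, -14], [-26, -35], [31, 26]].
S is on the left of W, so left-multiply by S⁻¹: W = S⁻¹(N − D).
det S = 6; the adjugate gives S⁻¹ = [[-11/2, 3, 1], [31/6, -8/3, -1], [-5/6, 1/3, 0]].
W = S⁻¹(N − D) = [[-3, -2], [-3, -5], [-2, 0]].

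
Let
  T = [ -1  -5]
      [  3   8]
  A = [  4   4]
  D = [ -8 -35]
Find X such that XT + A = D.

X = [[3, -3]]

XT = D − A = [[-12, -39]].
Right-multiplying both sides by T⁻¹ gives X = (D − A)T⁻¹.
det T = 7, so T⁻¹ = [[8/7, 5/7], [-3/7, -1/7]].
X = (D − A)T⁻¹ = [[3, -3]].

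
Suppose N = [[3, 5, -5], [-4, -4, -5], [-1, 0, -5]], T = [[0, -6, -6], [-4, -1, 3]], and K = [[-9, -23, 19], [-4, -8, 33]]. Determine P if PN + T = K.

PN = K − T = [[-9, -17, 25], [0, -7, 30]].
N is on the right of P, so right-multiply by N⁻¹: P = (K − T)N⁻¹.
det N = 5, so N⁻¹ = [[4, 5, -9], [-3, -4, 7], [-4/5, -1, 8/5]].
P = (K − T)N⁻¹ = [[-5, -2, 2], [-3, -2, -1]].

P = [[-5, -2, 2], [-3, -2, -1]]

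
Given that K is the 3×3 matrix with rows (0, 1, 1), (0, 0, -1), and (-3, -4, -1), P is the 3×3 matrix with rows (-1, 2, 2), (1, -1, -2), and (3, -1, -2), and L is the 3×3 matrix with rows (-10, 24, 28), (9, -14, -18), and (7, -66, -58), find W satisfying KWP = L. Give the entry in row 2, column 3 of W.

2

Isolating W: multiply by K⁻¹ from the left and P⁻¹ from the right, so W = K⁻¹LP⁻¹.
det K = 3; the adjugate gives K⁻¹ = [[-4/3, -1, -1/3], [1, 1, 0], [0, -1, 0]].
P has determinant -4; P⁻¹ = [[0, -1/2, 1/2], [1, 1, 0], [-1/2, -5/4, 1/4]].
K⁻¹L = [[2, 4, 0], [-1, 10, 10], [-9, 14, 18]].
W = (K⁻¹L)P⁻¹ = [[4, 3, 1], [5, -2, 2], [5, -4, 0]].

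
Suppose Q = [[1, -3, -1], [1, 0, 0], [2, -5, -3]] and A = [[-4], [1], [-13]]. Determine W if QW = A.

Left-multiplying both sides by Q⁻¹ gives W = Q⁻¹A.
det Q = -4; the adjugate gives Q⁻¹ = [[0, 1, 0], [-3/4, 1/4, 1/4], [5/4, 1/4, -3/4]].
W = Q⁻¹A = [[0, 1, 0], [-3/4, 1/4, 1/4], [5/4, 1/4, -3/4]] · [[-4], [1], [-13]] = [[1], [0], [5]].

W = [[1], [0], [5]]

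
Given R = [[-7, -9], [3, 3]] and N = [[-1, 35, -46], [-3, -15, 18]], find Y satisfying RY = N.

Left-multiplying both sides by R⁻¹ gives Y = R⁻¹N.
det R = 6; the adjugate gives R⁻¹ = [[1/2, 3/2], [-1/2, -7/6]].
Y = R⁻¹N = [[1/2, 3/2], [-1/2, -7/6]] · [[-1, 35, -46], [-3, -15, 18]] = [[-5, -5, 4], [4, 0, 2]].

Y = [[-5, -5, 4], [4, 0, 2]]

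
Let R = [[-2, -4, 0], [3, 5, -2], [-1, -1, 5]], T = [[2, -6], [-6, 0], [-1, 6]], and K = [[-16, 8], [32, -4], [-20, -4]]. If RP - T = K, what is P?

P = [[5, -3], [1, 1], [-3, 0]]

RP = K + T = [[-14, 2], [26, -4], [-21, 2]].
Left-multiplying both sides by R⁻¹ gives P = R⁻¹(K + T).
det R = 6, so R⁻¹ = [[23/6, 10/3, 4/3], [-13/6, -5/3, -2/3], [1/3, 1/3, 1/3]].
P = R⁻¹(K + T) = [[5, -3], [1, 1], [-3, 0]].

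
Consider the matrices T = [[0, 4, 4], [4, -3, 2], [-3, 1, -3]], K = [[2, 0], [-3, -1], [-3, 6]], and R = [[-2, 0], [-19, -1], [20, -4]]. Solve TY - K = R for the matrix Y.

TY = R + K = [[0, 0], [-22, -2], [17, 2]].
Since T multiplies Y on the left, Y = T⁻¹(R + K).
det T = 4; the adjugate gives T⁻¹ = [[7/4, 4, 5], [3/2, 3, 4], [-5/4, -3, -4]].
Y = T⁻¹(R + K) = [[-3, 2], [2, 2], [-2, -2]].

Y = [[-3, 2], [2, 2], [-2, -2]]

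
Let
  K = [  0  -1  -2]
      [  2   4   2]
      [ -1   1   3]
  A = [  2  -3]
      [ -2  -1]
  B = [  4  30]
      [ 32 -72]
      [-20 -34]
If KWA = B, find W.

W = [[3, -3], [3, 1], [2, 4]]

Left-multiply by K⁻¹ and right-multiply by A⁻¹: W = K⁻¹BA⁻¹.
det K = -4; the adjugate gives K⁻¹ = [[-5/2, -1/4, -3/2], [2, 1/2, 1], [-3/2, -1/4, -1/2]].
det A = -8; the adjugate gives A⁻¹ = [[1/8, -3/8], [-1/4, -1/4]].
K⁻¹B = [[12, -6], [4, -10], [-4, -10]].
W = (K⁻¹B)A⁻¹ = [[3, -3], [3, 1], [2, 4]].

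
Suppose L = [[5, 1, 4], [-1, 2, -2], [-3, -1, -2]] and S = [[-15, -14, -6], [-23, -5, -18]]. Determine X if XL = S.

Since L sits to the right of X, X = SL⁻¹.
det L = 2, so L⁻¹ = [[-3, -1, -5], [2, 1, 3], [7/2, 1, 11/2]].
X = SL⁻¹ = [[-15, -14, -6], [-23, -5, -18]] · [[-3, -1, -5], [2, 1, 3], [7/2, 1, 11/2]] = [[-4, -5, 0], [-4, 0, 1]].

X = [[-4, -5, 0], [-4, 0, 1]]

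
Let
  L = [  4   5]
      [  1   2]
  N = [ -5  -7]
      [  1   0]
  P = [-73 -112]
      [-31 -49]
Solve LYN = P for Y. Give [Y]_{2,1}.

Y = L⁻¹PN⁻¹ (apply L⁻¹ on the left and N⁻¹ on the right).
det L = 3, so L⁻¹ = [[2/3, -5/3], [-1/3, 4/3]].
det N = 7; the adjugate gives N⁻¹ = [[0, 1], [-1/7, -5/7]].
L⁻¹P = [[3, 7], [-17, -28]].
Y = (L⁻¹P)N⁻¹ = [[-1, -2], [4, 3]].

4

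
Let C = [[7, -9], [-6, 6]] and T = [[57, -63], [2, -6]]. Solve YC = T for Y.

Since C sits to the right of Y, Y = TC⁻¹.
det C = -12, so C⁻¹ = [[-1/2, -3/4], [-1/2, -7/12]].
Y = TC⁻¹ = [[57, -63], [2, -6]] · [[-1/2, -3/4], [-1/2, -7/12]] = [[3, -6], [2, 2]].

Y = [[3, -6], [2, 2]]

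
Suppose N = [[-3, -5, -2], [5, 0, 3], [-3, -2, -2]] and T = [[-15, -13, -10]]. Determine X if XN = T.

X = [[1, 0, 4]]

Since N sits to the right of X, X = TN⁻¹.
det N = -3, so N⁻¹ = [[-2, 2, 5], [-1/3, 0, 1/3], [10/3, -3, -25/3]].
X = TN⁻¹ = [[-15, -13, -10]] · [[-2, 2, 5], [-1/3, 0, 1/3], [10/3, -3, -25/3]] = [[1, 0, 4]].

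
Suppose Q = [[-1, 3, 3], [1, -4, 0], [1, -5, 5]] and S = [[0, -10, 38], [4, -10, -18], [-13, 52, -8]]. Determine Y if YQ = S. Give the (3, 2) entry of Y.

-5

Since Q sits to the right of Y, Y = SQ⁻¹.
det Q = 2, so Q⁻¹ = [[-10, -15, 6], [-5/2, -4, 3/2], [-1/2, -1, 1/2]].
Y = SQ⁻¹ = [[0, -10, 38], [4, -10, -18], [-13, 52, -8]] · [[-10, -15, 6], [-5/2, -4, 3/2], [-1/2, -1, 1/2]] = [[6, 2, 4], [-6, -2, 0], [4, -5, -4]].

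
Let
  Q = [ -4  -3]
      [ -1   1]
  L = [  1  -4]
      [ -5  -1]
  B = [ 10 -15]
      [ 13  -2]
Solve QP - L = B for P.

QP = B + L = [[11, -19], [8, -3]].
Since Q multiplies P on the left, P = Q⁻¹(B + L).
Q has determinant -7; Q⁻¹ = [[-1/7, -3/7], [-1/7, 4/7]].
P = Q⁻¹(B + L) = [[-5, 4], [3, 1]].

P = [[-5, 4], [3, 1]]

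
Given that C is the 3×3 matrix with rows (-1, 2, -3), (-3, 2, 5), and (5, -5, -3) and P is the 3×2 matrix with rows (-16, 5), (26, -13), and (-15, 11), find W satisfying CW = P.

Since C multiplies W on the left, W = C⁻¹P.
det C = -2, so C⁻¹ = [[-19/2, -21/2, -8], [-8, -9, -7], [-5/2, -5/2, -2]].
W = C⁻¹P = [[-19/2, -21/2, -8], [-8, -9, -7], [-5/2, -5/2, -2]] · [[-16, 5], [26, -13], [-15, 11]] = [[-1, 1], [-1, 0], [5, -2]].

W = [[-1, 1], [-1, 0], [5, -2]]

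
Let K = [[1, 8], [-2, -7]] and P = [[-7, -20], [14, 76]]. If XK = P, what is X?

Right-multiplying both sides by K⁻¹ gives X = PK⁻¹.
det K = 9, so K⁻¹ = [[-7/9, -8/9], [2/9, 1/9]].
X = PK⁻¹ = [[-7, -20], [14, 76]] · [[-7/9, -8/9], [2/9, 1/9]] = [[1, 4], [6, -4]].

X = [[1, 4], [6, -4]]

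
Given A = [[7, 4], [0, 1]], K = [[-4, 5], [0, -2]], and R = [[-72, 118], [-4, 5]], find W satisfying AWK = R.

W = [[2, -2], [1, 0]]

Left-multiply by A⁻¹ and right-multiply by K⁻¹: W = A⁻¹RK⁻¹.
det A = 7, so A⁻¹ = [[1/7, -4/7], [0, 1]].
K has determinant 8; K⁻¹ = [[-1/4, -5/8], [0, -1/2]].
A⁻¹R = [[-8, 14], [-4, 5]].
W = (A⁻¹R)K⁻¹ = [[2, -2], [1, 0]].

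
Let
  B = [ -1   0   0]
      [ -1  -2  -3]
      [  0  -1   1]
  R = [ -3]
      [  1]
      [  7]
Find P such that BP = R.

Since B multiplies P on the left, P = B⁻¹R.
det B = 5, so B⁻¹ = [[-1, 0, 0], [1/5, -1/5, -3/5], [1/5, -1/5, 2/5]].
P = B⁻¹R = [[-1, 0, 0], [1/5, -1/5, -3/5], [1/5, -1/5, 2/5]] · [[-3], [1], [7]] = [[3], [-5], [2]].

P = [[3], [-5], [2]]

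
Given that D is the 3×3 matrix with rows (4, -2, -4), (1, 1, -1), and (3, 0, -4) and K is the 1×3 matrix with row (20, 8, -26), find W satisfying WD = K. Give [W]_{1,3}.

6

D is on the right of W, so right-multiply by D⁻¹: W = KD⁻¹.
det D = -6, so D⁻¹ = [[2/3, 4/3, -1], [-1/6, 2/3, 0], [1/2, 1, -1]].
W = KD⁻¹ = [[20, 8, -26]] · [[2/3, 4/3, -1], [-1/6, 2/3, 0], [1/2, 1, -1]] = [[-1, 6, 6]].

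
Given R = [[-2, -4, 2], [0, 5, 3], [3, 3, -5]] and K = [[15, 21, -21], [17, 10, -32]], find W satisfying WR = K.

Right-multiplying both sides by R⁻¹ gives W = KR⁻¹.
det R = 2; the adjugate gives R⁻¹ = [[-17, -7, -11], [9/2, 2, 3], [-15/2, -3, -5]].
W = KR⁻¹ = [[15, 21, -21], [17, 10, -32]] · [[-17, -7, -11], [9/2, 2, 3], [-15/2, -3, -5]] = [[-3, 0, 3], [-4, -3, 3]].

W = [[-3, 0, 3], [-4, -3, 3]]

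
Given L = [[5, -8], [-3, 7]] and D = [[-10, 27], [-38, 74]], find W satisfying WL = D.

W = [[1, 5], [-4, 6]]

L is on the right of W, so right-multiply by L⁻¹: W = DL⁻¹.
det L = 11; the adjugate gives L⁻¹ = [[7/11, 8/11], [3/11, 5/11]].
W = DL⁻¹ = [[-10, 27], [-38, 74]] · [[7/11, 8/11], [3/11, 5/11]] = [[1, 5], [-4, 6]].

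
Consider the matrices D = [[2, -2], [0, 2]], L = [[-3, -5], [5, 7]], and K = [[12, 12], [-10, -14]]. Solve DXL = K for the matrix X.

X = D⁻¹KL⁻¹ (apply D⁻¹ on the left and L⁻¹ on the right).
det D = 4, so D⁻¹ = [[1/2, 1/2], [0, 1/2]].
det L = 4; the adjugate gives L⁻¹ = [[7/4, 5/4], [-5/4, -3/4]].
D⁻¹K = [[1, -1], [-5, -7]].
X = (D⁻¹K)L⁻¹ = [[3, 2], [0, -1]].

X = [[3, 2], [0, -1]]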